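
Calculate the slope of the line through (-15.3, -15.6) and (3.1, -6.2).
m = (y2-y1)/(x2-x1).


dy = -6.2 + 15.6 = 9.4
dx = 3.1 + 15.3 = 18.4
m = 9.4/18.4 = 0.5109

m = 0.5109


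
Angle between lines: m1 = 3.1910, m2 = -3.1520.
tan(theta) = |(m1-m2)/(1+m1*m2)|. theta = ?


m1-m2 = 6.343
1+m1*m2 = -9.058032
tan(theta) = |6.343/(-9.058032)| = 0.700262
theta = arctan(|6.343/(-9.058032)|) = 35.0021 degrees (acute angle)

35.0021 degrees


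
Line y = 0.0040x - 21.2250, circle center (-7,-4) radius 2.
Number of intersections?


Substitute y = 0.0040x - 21.2250: (x+ 7)^2 + (0.0040x- 21.2250+ 4)^2 = 4
Expand to Ax^2 + Bx + C = 0, where b-k = -17.225
A = 1+m^2 = 1.000016
B = 2(m(b-k) - h) = 2(0.0040*(-17.225) + 7) = 13.8622
C = h^2 + (b-k)^2 - r^2 = 49 + 296.700625 - 4 = 341.700625
disc = B^2-4AC = 192.1606 - 1366.8244 = -1174.6638
disc < 0

0 intersection points


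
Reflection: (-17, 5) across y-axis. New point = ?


Reflection rule for y-axis: (-x, y)
(-17, 5) -> (17, 5)

(17, 5)


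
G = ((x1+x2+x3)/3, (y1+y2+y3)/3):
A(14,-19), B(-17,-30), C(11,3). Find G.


Gx = (14- 17+11)/3 = 8/3 = 2.6667
Gy = (-19- 30+3)/3 = -46/3 = -15.3333

G = (2.6667, -15.3333)


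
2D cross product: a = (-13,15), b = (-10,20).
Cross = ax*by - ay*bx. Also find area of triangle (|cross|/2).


cross = -13*20 - 15*(-10) = -260 + 150 = -110
Triangle area = |-110|/2 = 110/2 = 55.0000

cross = -110, triangle area = 55.0000


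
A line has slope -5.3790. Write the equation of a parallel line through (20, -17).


Parallel lines have equal slopes.
m2 = -5.3790
b2 = -17 + 5.3790*20 = 90.5800

y = -5.3790x + 90.5800


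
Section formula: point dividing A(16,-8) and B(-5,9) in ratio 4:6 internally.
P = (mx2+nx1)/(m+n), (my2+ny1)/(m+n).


Px = (4*(-5) + 6*16)/10 = 76/10 = 7.6000
Py = (4*9 + 6*(-8))/10 = -12/10 = -1.2000

P = (7.6000, -1.2000)


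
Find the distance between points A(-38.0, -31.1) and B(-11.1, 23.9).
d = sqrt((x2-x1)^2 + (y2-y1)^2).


dx = -11.1 + 38.0 = 26.9
dy = 23.9 + 31.1 = 55.0
d = sqrt(723.61 + 3025.0) = sqrt(3748.61) = 61.2259

61.2259


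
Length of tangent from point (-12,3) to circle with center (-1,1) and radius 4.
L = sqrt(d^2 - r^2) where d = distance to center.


d = sqrt((-12+ 1)^2 + (3-1)^2) = sqrt(121+4) = 11.1803
L = sqrt(125.0000 - 16) = sqrt(109.0000) = 10.4403

10.4403


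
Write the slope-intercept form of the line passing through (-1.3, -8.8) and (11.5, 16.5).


m = (25.3)/(12.8) = 1.9766
b = y1 - m*x1 = -8.8 - (25.3*(-1.3))/(12.8) = -8.8 + 2.5695 = -6.2305

y = 1.9766x - 6.2305


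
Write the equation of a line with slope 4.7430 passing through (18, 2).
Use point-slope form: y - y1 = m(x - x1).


y - 2 = 4.7430(x - 18)
y = 4.7430x + 2 - 4.7430*18
y = 4.7430x - 83.3740

y = 4.7430x - 83.3740


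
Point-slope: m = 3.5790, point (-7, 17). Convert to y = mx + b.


y - 17 = 3.5790(x + 7)
y = 3.5790x + 17 - 3.5790*(-7)
y = 3.5790x + 42.0530

y = 3.5790x + 42.0530


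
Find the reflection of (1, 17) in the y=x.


Reflection rule for y=x: (y, x)
(1, 17) -> (17, 1)

(17, 1)


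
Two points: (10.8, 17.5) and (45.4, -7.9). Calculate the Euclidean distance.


dx = 45.4 - 10.8 = 34.6
dy = -7.9 - 17.5 = -25.4
d = sqrt(1197.16 + 645.16) = sqrt(1842.32) = 42.9223

42.9223


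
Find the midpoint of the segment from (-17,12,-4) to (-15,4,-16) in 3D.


Mx = (-17- 15)/2 = -16.0000
My = (12+4)/2 = 8.0000
Mz = (-4- 16)/2 = -10.0000

M = (-16.0000, 8.0000, -10.0000)


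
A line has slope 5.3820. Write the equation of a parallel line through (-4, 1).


Parallel lines have equal slopes.
m2 = 5.3820
b2 = 1 - 5.3820*(-4) = 22.5280

y = 5.3820x + 22.5280


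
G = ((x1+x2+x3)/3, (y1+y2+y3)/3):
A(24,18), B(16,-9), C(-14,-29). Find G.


Gx = (24+16- 14)/3 = 26/3 = 8.6667
Gy = (18- 9- 29)/3 = -20/3 = -6.6667

G = (8.6667, -6.6667)


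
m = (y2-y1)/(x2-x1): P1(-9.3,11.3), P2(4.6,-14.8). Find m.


dy = -14.8 - 11.3 = -26.1
dx = 4.6 + 9.3 = 13.9
m = -26.1/13.9 = -1.8777

m = -1.8777


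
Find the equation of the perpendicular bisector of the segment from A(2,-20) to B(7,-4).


Midpoint = (4.5, -12)
Slope of AB = dy/dx = 16/5 = 3.2000
Perp slope = -dx/dy = -5/16 = -0.3125
b = My - (perp slope)*Mx = -12 + (5*4.5)/16 = -12 + 1.4062 = -10.5938

y = -0.3125x - 10.5938


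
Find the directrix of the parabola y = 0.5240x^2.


a = 0.5240
1/(4a) = 0.4771
directrix: y = -0.4771 = -0.4771

y = -0.4771


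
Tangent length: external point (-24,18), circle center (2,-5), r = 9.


d = sqrt((-24-2)^2 + (18+ 5)^2) = sqrt(676+529) = 34.7131
L = sqrt(1205.0000 - 81) = sqrt(1124.0000) = 33.5261

33.5261


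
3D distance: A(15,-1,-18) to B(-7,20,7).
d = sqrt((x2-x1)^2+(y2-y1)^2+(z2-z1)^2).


dx=-22, dy=21, dz=25
d = sqrt(484+441+625) = sqrt(1550) = 39.3700

39.3700


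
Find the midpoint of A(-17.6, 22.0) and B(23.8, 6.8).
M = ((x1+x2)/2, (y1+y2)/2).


Mx = (-17.6 + 23.8)/2 = 6.2/2 = 3.1000
My = (22.0 + 6.8)/2 = 28.8/2 = 14.4000

(3.1000, 14.4000)


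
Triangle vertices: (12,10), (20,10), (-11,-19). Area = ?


12*(10+ 19) = 348
20*(-19-10) = -580
-11*(10-10) = 0
sum = -232
Area = |-232|/2 = 116.0000

116.0000 sq units


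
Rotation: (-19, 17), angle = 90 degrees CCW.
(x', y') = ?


cos(90) = 0, sin(90) = 1
x' = -19*0 - 17*1 = -17
y' = -19*1 + 17*0 = -19

(-17, -19)


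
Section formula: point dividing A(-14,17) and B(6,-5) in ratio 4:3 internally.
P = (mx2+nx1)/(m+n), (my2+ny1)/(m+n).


Px = (4*6 + 3*(-14))/7 = -18/7 = -2.5714
Py = (4*(-5) + 3*17)/7 = 31/7 = 4.4286

P = (-2.5714, 4.4286)


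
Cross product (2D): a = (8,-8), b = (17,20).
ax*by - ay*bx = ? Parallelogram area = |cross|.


cross = 8*20 + 8*17 = 160 + 136 = 296
Parallelogram area = |296| = 296

cross = 296, parallelogram area = 296


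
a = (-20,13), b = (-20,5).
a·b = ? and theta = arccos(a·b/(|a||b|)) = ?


a·b = -20*(-20) + 13*5 = 400 + 65 = 465
|a| = sqrt(400+169) = 23.8537
|b| = sqrt(400+25) = 20.6155
cos(theta) = 465/(sqrt(569)*sqrt(425)) = 465/sqrt(241825) = 0.945589
theta = arccos(465/sqrt(241825)) = 18.9876 degrees

a·b = 465, theta = 18.9876 deg


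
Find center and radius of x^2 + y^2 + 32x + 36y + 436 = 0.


h = -D/2 = -32/2 = -16
k = -E/2 = -36/2 = -18
r^2 = h^2 + k^2 - F = 256 + 324 - 436 = 144
r = 12

Center (-16, -18), radius = 12


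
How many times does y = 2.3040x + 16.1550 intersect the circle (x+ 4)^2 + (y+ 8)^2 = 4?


Substitute y = 2.3040x + 16.1550: (x+ 4)^2 + (2.3040x+16.1550+ 8)^2 = 4
Expand to Ax^2 + Bx + C = 0, where b-k = 24.155
A = 1+m^2 = 6.308416
B = 2(m(b-k) - h) = 2(2.3040*24.155 + 4) = 119.30624
C = h^2 + (b-k)^2 - r^2 = 16 + 583.464025 - 4 = 595.464025
disc = B^2-4AC = 14233.9789 - 15025.7391 = -791.7602
disc < 0

0 intersection points


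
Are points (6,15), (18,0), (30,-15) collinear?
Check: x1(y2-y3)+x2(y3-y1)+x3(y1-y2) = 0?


6*(0+ 15) + 18*(-15-15) + 30*(15-0)
= 90 - 540 + 450 = 0

Yes, collinear (determinant = 0)


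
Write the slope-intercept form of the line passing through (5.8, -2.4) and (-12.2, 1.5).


m = (3.9)/(-18.0) = -0.2167
b = y1 - m*x1 = -2.4 - (3.9*5.8)/(-18.0) = -2.4 + 1.2567 = -1.1433

y = -0.2167x - 1.1433


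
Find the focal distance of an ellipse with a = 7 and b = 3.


c^2 = 7^2 - 3^2 = 49 - 9 = 40
c = sqrt(40) = 6.3246

c = 6.3246


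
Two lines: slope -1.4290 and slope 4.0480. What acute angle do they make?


m1-m2 = -5.477
1+m1*m2 = -4.784592
tan(theta) = |-5.477/(-4.784592)| = 1.144716
theta = arctan(|-5.477/(-4.784592)|) = 48.8602 degrees (acute angle)

48.8602 degrees


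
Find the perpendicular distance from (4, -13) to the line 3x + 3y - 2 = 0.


|3*4 + 3*(-13) - 2| = |-29| = 29
sqrt(9 + 9) = sqrt(18) = 4.2426
d = 29/sqrt(18) = 6.8354

6.8354


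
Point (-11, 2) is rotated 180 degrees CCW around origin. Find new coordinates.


cos(180) = -1, sin(180) = 0
x' = -11*(-1) - 2*0 = 11
y' = -11*0 + 2*(-1) = -2

(11, -2)


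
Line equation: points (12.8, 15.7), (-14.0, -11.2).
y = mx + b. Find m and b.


m = (-26.9)/(-26.8) = 1.0037
b = y1 - m*x1 = 15.7 - (-26.9*12.8)/(-26.8) = 15.7 - 12.8478 = 2.8522

y = 1.0037x + 2.8522


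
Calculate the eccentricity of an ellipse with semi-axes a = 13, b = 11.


c = sqrt(169-121) = sqrt(48) = 6.9282
e = c/a = sqrt(48)/13 = 0.5329

e = 0.5329


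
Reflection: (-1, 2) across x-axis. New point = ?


Reflection rule for x-axis: (x, -y)
(-1, 2) -> (-1, -2)

(-1, -2)


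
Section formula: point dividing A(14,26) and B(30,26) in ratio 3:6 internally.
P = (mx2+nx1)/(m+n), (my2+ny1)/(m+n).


Px = (3*30 + 6*14)/9 = 174/9 = 19.3333
Py = (3*26 + 6*26)/9 = 234/9 = 26.0000

P = (19.3333, 26.0000)


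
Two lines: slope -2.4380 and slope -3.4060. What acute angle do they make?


m1-m2 = 0.968
1+m1*m2 = 9.303828
tan(theta) = |0.968/9.303828| = 0.104043
theta = arctan(|0.968/9.303828|) = 5.9399 degrees (acute angle)

5.9399 degrees


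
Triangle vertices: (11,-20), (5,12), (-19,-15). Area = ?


11*(12+ 15) = 297
5*(-15+ 20) = 25
-19*(-20-12) = 608
sum = 930
Area = |930|/2 = 465.0000

465.0000 sq units


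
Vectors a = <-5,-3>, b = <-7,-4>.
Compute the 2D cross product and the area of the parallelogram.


cross = -5*(-4) + 3*(-7) = 20 - 21 = -1
Parallelogram area = |-1| = 1

cross = -1, parallelogram area = 1


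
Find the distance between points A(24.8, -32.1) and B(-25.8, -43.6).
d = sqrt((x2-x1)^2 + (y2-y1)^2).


dx = -25.8 - 24.8 = -50.6
dy = -43.6 + 32.1 = -11.5
d = sqrt(2560.36 + 132.25) = sqrt(2692.61) = 51.8904

51.8904


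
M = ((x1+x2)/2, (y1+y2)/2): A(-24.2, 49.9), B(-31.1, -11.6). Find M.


Mx = (-24.2 - 31.1)/2 = -55.3/2 = -27.6500
My = (49.9 - 11.6)/2 = 38.3/2 = 19.1500

(-27.6500, 19.1500)


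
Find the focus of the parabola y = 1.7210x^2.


a = 1.7210
4a = 6.8840
focus = (0, 1/6.8840) = (0, 0.1453)

Focus = (0, 0.1453)


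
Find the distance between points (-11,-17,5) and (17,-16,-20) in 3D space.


dx=28, dy=1, dz=-25
d = sqrt(784+1+625) = sqrt(1410) = 37.5500

37.5500


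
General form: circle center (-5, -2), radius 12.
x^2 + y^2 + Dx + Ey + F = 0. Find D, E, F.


(x+ 5)^2 + (y+ 2)^2 = 12^2
D = -2h = 10, E = -2k = 4
F = h^2+k^2-r^2 = 25+4-144 = -115

D = 10, E = 4, F = -115


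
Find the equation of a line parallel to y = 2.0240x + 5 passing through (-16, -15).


Parallel lines have equal slopes.
m2 = 2.0240
b2 = -15 - 2.0240*(-16) = 17.3840

y = 2.0240x + 17.3840


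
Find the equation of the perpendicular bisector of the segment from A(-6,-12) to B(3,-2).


Midpoint = (-1.5, -7)
Slope of AB = dy/dx = 10/9 = 1.1111
Perp slope = -dx/dy = -9/10 = -0.9000
b = My - (perp slope)*Mx = -7 + (9*(-1.5))/10 = -7 - 1.3500 = -8.3500

y = -0.9000x - 8.3500


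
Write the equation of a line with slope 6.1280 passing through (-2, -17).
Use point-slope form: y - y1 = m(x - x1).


y + 17 = 6.1280(x + 2)
y = 6.1280x - 17 - 6.1280*(-2)
y = 6.1280x - 4.7440

y = 6.1280x - 4.7440


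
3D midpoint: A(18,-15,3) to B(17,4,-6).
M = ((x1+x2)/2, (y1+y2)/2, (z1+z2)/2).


Mx = (18+17)/2 = 17.5000
My = (-15+4)/2 = -5.5000
Mz = (3- 6)/2 = -1.5000

M = (17.5000, -5.5000, -1.5000)


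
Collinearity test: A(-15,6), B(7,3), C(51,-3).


-15*(3+ 3) + 7*(-3-6) + 51*(6-3)
= -90 - 63 + 153 = 0

Yes, collinear (determinant = 0)


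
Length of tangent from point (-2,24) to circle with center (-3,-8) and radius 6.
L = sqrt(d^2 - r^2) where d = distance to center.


d = sqrt((-2+ 3)^2 + (24+ 8)^2) = sqrt(1+1024) = 32.0156
L = sqrt(1025.0000 - 36) = sqrt(989.0000) = 31.4484

31.4484


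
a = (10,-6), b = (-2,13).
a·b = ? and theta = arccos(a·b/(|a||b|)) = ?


a·b = 10*(-2) - 6*13 = -20 - 78 = -98
|a| = sqrt(100+36) = 11.6619
|b| = sqrt(4+169) = 13.1529
cos(theta) = -98/(sqrt(136)*sqrt(173)) = -98/sqrt(23528) = -0.638901
theta = arccos(-98/sqrt(23528)) = 129.7099 degrees

a·b = -98, theta = 129.7099 deg


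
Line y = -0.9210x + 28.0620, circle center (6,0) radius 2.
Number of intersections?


Substitute y = -0.9210x + 28.0620: (x-6)^2 + (-0.9210x+28.0620-0)^2 = 4
Expand to Ax^2 + Bx + C = 0, where b-k = 28.062
A = 1+m^2 = 1.848241
B = 2(m(b-k) - h) = 2(-0.9210*28.062 - 6) = -63.690204
C = h^2 + (b-k)^2 - r^2 = 36 + 787.475844 - 4 = 819.475844
disc = B^2-4AC = 4056.4421 - 6058.3554 = -2001.9133
disc < 0

0 intersection points


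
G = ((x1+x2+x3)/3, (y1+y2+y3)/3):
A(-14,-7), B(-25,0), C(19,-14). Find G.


Gx = (-14- 25+19)/3 = -20/3 = -6.6667
Gy = (-7+0- 14)/3 = -21/3 = -7.0000

G = (-6.6667, -7.0000)


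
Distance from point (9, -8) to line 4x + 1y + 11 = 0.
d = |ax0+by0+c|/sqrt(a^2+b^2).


|4*9 + 1*(-8) + 11| = |39| = 39
sqrt(16 + 1) = sqrt(17) = 4.1231
d = 39/sqrt(17) = 9.4589

9.4589


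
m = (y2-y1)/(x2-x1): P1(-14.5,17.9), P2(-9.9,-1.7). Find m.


dy = -1.7 - 17.9 = -19.6
dx = -9.9 + 14.5 = 4.6
m = -19.6/4.6 = -4.2609

m = -4.2609


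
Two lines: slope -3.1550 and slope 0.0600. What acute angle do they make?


m1-m2 = -3.215
1+m1*m2 = 0.8107
tan(theta) = |-3.215/0.8107| = 3.965709
theta = arctan(|-3.215/0.8107|) = 75.8472 degrees (acute angle)

75.8472 degrees


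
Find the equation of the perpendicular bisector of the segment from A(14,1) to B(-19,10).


Midpoint = (-2.5, 5.5)
Slope of AB = dy/dx = 9/(-33) = -0.2727
Perp slope = -dx/dy = 33/9 = 3.6667
b = My - (perp slope)*Mx = 5.5 + (-33*(-2.5))/9 = 5.5 + 9.1667 = 14.6667

y = 3.6667x + 14.6667


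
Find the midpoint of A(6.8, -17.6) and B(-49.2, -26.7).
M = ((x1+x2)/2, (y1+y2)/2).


Mx = (6.8 - 49.2)/2 = -42.4/2 = -21.2000
My = (-17.6 - 26.7)/2 = -44.3/2 = -22.1500

(-21.2000, -22.1500)


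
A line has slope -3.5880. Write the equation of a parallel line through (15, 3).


Parallel lines have equal slopes.
m2 = -3.5880
b2 = 3 + 3.5880*15 = 56.8200

y = -3.5880x + 56.8200


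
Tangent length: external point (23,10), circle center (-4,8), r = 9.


d = sqrt((23+ 4)^2 + (10-8)^2) = sqrt(729+4) = 27.0740
L = sqrt(733.0000 - 81) = sqrt(652.0000) = 25.5343

25.5343


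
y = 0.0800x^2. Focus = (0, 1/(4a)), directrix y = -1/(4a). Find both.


a = 0.0800
1/(4a) = 3.1250
Focus = (0, 3.1250)
Directrix: y = -3.1250

Focus = (0, 3.1250), Directrix: y = -3.1250


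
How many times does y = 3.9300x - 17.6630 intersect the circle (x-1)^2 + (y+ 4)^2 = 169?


Substitute y = 3.9300x - 17.6630: (x-1)^2 + (3.9300x- 17.6630+ 4)^2 = 169
Expand to Ax^2 + Bx + C = 0, where b-k = -13.663
A = 1+m^2 = 16.4449
B = 2(m(b-k) - h) = 2(3.9300*(-13.663) - 1) = -109.39118
C = h^2 + (b-k)^2 - r^2 = 1 + 186.677569 - 169 = 18.677569
disc = B^2-4AC = 11966.4303 - 1228.6030 = 10737.8273
disc > 0

2 intersection points


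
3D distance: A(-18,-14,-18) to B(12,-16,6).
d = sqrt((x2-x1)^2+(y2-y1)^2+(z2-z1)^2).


dx=30, dy=-2, dz=24
d = sqrt(900+4+576) = sqrt(1480) = 38.4708

38.4708


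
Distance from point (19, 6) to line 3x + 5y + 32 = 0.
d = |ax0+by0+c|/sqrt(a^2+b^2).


|3*19 + 5*6 + 32| = |119| = 119
sqrt(9 + 25) = sqrt(34) = 5.8310
d = 119/sqrt(34) = 20.4083

20.4083


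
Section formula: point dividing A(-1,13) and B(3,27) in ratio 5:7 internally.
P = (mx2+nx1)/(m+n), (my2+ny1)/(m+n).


Px = (5*3 + 7*(-1))/12 = 8/12 = 0.6667
Py = (5*27 + 7*13)/12 = 226/12 = 18.8333

P = (0.6667, 18.8333)


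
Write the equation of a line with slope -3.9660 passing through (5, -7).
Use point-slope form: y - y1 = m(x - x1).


y + 7 = -3.9660(x - 5)
y = -3.9660x - 7 + 3.9660*5
y = -3.9660x + 12.8300

y = -3.9660x + 12.8300


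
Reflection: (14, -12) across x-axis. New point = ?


Reflection rule for x-axis: (x, -y)
(14, -12) -> (14, 12)

(14, 12)


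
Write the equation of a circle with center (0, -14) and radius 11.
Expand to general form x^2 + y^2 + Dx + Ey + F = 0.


(x-0)^2 + (y+ 14)^2 = 11^2
D = -2h = 0, E = -2k = 28
F = h^2+k^2-r^2 = 0+196-121 = 75

x^2 + y^2 + 28y + 75 = 0


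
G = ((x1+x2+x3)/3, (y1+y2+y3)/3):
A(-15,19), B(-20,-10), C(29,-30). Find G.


Gx = (-15- 20+29)/3 = -6/3 = -2.0000
Gy = (19- 10- 30)/3 = -21/3 = -7.0000

G = (-2.0000, -7.0000)


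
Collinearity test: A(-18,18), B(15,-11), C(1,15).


-18*(-11-15) + 15*(15-18) + 1*(18+ 11)
= 468 - 45 + 29 = 452

No, not collinear (determinant = 452)


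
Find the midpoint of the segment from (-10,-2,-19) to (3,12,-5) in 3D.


Mx = (-10+3)/2 = -3.5000
My = (-2+12)/2 = 5.0000
Mz = (-19- 5)/2 = -12.0000

M = (-3.5000, 5.0000, -12.0000)


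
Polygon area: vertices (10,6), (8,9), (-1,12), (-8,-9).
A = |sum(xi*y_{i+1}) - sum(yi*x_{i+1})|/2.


sum(xi*y_{i+1}) = 10*9 + 8*12 - 1*(-9) - 8*6 = 147
sum(yi*x_{i+1}) = 6*8 + 9*(-1) + 12*(-8) - 9*10 = -147
Area = |147 + 147|/2 = 294/2 = 147.0000

147.0000 sq units


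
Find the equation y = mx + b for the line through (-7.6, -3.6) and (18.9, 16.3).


m = (19.9)/(26.5) = 0.7509
b = y1 - m*x1 = -3.6 - (19.9*(-7.6))/(26.5) = -3.6 + 5.7072 = 2.1072

y = 0.7509x + 2.1072


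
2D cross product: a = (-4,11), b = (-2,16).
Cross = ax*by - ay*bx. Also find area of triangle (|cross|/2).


cross = -4*16 - 11*(-2) = -64 + 22 = -42
Triangle area = |-42|/2 = 42/2 = 21.0000

cross = -42, triangle area = 21.0000


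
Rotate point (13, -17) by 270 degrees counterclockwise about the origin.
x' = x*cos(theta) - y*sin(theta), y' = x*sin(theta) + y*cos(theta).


cos(270) = 0, sin(270) = -1
x' = 13*0 + 17*(-1) = -17
y' = 13*(-1) - 17*0 = -13

(-17, -13)


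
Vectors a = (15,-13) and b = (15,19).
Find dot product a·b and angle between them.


a·b = 15*15 - 13*19 = 225 - 247 = -22
|a| = sqrt(225+169) = 19.8494
|b| = sqrt(225+361) = 24.2074
cos(theta) = -22/(sqrt(394)*sqrt(586)) = -22/sqrt(230884) = -0.045785
theta = arccos(-22/sqrt(230884)) = 92.6242 degrees

a·b = -22, theta = 92.6242 deg


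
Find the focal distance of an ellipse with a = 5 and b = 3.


c^2 = 5^2 - 3^2 = 25 - 9 = 16
c = sqrt(16) = 4.0000

c = 4.0000


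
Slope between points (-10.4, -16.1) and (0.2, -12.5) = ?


dy = -12.5 + 16.1 = 3.6
dx = 0.2 + 10.4 = 10.6
m = 3.6/10.6 = 0.3396

m = 0.3396


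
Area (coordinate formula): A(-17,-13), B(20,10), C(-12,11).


-17*(10-11) = 17
20*(11+ 13) = 480
-12*(-13-10) = 276
sum = 773
Area = |773|/2 = 386.5000

386.5000 sq units


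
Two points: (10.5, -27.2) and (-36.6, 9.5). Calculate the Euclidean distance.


dx = -36.6 - 10.5 = -47.1
dy = 9.5 + 27.2 = 36.7
d = sqrt(2218.41 + 1346.89) = sqrt(3565.3) = 59.7101

59.7101


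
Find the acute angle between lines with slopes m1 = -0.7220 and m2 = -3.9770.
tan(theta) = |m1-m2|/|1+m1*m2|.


m1-m2 = 3.255
1+m1*m2 = 3.871394
tan(theta) = |3.255/3.871394| = 0.840782
theta = arctan(|3.255/3.871394|) = 40.0565 degrees (acute angle)

40.0565 degrees


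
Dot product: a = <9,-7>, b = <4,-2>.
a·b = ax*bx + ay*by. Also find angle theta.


a·b = 9*4 - 7*(-2) = 36 + 14 = 50
|a| = sqrt(81+49) = 11.4018
|b| = sqrt(16+4) = 4.4721
cos(theta) = 50/(sqrt(130)*sqrt(20)) = 50/sqrt(2600) = 0.980581
theta = arccos(50/sqrt(2600)) = 11.3099 degrees

a·b = 50, theta = 11.3099 deg


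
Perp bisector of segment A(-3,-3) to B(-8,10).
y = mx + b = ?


Midpoint = (-5.5, 3.5)
Slope of AB = dy/dx = 13/(-5) = -2.6000
Perp slope = -dx/dy = 5/13 = 0.3846
b = My - (perp slope)*Mx = 3.5 + (-5*(-5.5))/13 = 3.5 + 2.1154 = 5.6154

y = 0.3846x + 5.6154


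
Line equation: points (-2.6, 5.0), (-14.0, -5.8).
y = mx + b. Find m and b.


m = (-10.8)/(-11.4) = 0.9474
b = y1 - m*x1 = 5.0 - (-10.8*(-2.6))/(-11.4) = 5.0 + 2.4632 = 7.4632

y = 0.9474x + 7.4632


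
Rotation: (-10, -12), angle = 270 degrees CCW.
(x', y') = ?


cos(270) = 0, sin(270) = -1
x' = -10*0 + 12*(-1) = -12
y' = -10*(-1) - 12*0 = 10

(-12, 10)


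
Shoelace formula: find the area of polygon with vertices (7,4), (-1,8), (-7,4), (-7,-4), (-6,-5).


sum(xi*y_{i+1}) = 7*8 - 1*4 - 7*(-4) - 7*(-5) - 6*4 = 91
sum(yi*x_{i+1}) = 4*(-1) + 8*(-7) + 4*(-7) - 4*(-6) - 5*7 = -99
Area = |91 + 99|/2 = 190/2 = 95.0000

95.0000 sq units


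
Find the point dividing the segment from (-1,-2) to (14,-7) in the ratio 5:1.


Px = (5*14 + 1*(-1))/6 = 69/6 = 11.5000
Py = (5*(-7) + 1*(-2))/6 = -37/6 = -6.1667

P = (11.5000, -6.1667)


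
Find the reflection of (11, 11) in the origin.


Reflection rule for origin: (-x, -y)
(11, 11) -> (-11, -11)

(-11, -11)


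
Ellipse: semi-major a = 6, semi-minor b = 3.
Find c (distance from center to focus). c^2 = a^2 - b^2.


c^2 = 6^2 - 3^2 = 36 - 9 = 27
c = sqrt(27) = 5.1962

c = 5.1962


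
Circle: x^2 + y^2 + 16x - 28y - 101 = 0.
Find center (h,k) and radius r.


h = -D/2 = -16/2 = -8
k = -E/2 = 28/2 = 14
r^2 = h^2 + k^2 - F = 64 + 196 + 101 = 361
r = 19

Center (-8, 14), radius = 19


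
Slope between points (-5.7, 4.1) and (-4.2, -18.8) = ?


dy = -18.8 - 4.1 = -22.9
dx = -4.2 + 5.7 = 1.5
m = -22.9/1.5 = -15.2667

m = -15.2667


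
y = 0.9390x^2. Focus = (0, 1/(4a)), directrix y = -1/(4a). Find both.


a = 0.9390
1/(4a) = 0.2662
Focus = (0, 0.2662)
Directrix: y = -0.2662

Focus = (0, 0.2662), Directrix: y = -0.2662


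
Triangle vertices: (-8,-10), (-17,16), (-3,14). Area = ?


-8*(16-14) = -16
-17*(14+ 10) = -408
-3*(-10-16) = 78
sum = -346
Area = |-346|/2 = 173.0000

173.0000 sq units


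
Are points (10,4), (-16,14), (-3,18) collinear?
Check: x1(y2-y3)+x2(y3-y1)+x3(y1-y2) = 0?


10*(14-18) - 16*(18-4) - 3*(4-14)
= -40 - 224 + 30 = -234

No, not collinear (determinant = -234)


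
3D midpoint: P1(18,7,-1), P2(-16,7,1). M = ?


Mx = (18- 16)/2 = 1.0000
My = (7+7)/2 = 7.0000
Mz = (-1+1)/2 = 0

M = (1.0000, 7.0000, 0)


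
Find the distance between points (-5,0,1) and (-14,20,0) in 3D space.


dx=-9, dy=20, dz=-1
d = sqrt(81+400+1) = sqrt(482) = 21.9545

21.9545


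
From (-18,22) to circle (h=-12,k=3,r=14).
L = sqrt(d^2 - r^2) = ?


d = sqrt((-18+ 12)^2 + (22-3)^2) = sqrt(36+361) = 19.9249
L = sqrt(397.0000 - 196) = sqrt(201.0000) = 14.1774

14.1774


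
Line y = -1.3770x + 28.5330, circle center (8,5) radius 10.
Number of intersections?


Substitute y = -1.3770x + 28.5330: (x-8)^2 + (-1.3770x+28.5330-5)^2 = 100
Expand to Ax^2 + Bx + C = 0, where b-k = 23.533
A = 1+m^2 = 2.896129
B = 2(m(b-k) - h) = 2(-1.3770*23.533 - 8) = -80.809882
C = h^2 + (b-k)^2 - r^2 = 64 + 553.802089 - 100 = 517.802089
disc = B^2-4AC = 6530.2370 - 5998.4866 = 531.7504
disc > 0

2 intersection points


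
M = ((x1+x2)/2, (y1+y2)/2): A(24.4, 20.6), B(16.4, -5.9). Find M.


Mx = (24.4 + 16.4)/2 = 40.8/2 = 20.4000
My = (20.6 - 5.9)/2 = 14.7/2 = 7.3500

(20.4000, 7.3500)


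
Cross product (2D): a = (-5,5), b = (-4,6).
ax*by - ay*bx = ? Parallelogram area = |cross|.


cross = -5*6 - 5*(-4) = -30 + 20 = -10
Parallelogram area = |-10| = 10

cross = -10, parallelogram area = 10


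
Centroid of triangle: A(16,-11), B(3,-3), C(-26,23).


Gx = (16+3- 26)/3 = -7/3 = -2.3333
Gy = (-11- 3+23)/3 = 9/3 = 3.0000

G = (-2.3333, 3.0000)


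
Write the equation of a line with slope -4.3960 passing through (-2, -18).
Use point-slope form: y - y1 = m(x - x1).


y + 18 = -4.3960(x + 2)
y = -4.3960x - 18 + 4.3960*(-2)
y = -4.3960x - 26.7920

y = -4.3960x - 26.7920


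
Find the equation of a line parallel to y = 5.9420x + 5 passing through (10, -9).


Parallel lines have equal slopes.
m2 = 5.9420
b2 = -9 - 5.9420*10 = -68.4200

y = 5.9420x - 68.4200


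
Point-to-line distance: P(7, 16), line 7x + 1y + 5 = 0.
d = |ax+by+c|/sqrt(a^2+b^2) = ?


|7*7 + 1*16 + 5| = |70| = 70
sqrt(49 + 1) = sqrt(50) = 7.0711
d = 70/sqrt(50) = 9.8995

9.8995


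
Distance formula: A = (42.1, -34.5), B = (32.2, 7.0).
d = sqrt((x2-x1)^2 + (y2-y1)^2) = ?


dx = 32.2 - 42.1 = -9.9
dy = 7.0 + 34.5 = 41.5
d = sqrt(98.01 + 1722.25) = sqrt(1820.26) = 42.6645

42.6645


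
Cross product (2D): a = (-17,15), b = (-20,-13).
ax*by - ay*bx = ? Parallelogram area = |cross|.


cross = -17*(-13) - 15*(-20) = 221 + 300 = 521
Parallelogram area = |521| = 521

cross = 521, parallelogram area = 521


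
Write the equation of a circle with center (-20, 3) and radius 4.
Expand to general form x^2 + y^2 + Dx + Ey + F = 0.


(x+ 20)^2 + (y-3)^2 = 4^2
D = -2h = 40, E = -2k = -6
F = h^2+k^2-r^2 = 400+9-16 = 393

x^2 + y^2 + 40x - 6y + 393 = 0


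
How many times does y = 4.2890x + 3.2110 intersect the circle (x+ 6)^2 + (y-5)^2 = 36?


Substitute y = 4.2890x + 3.2110: (x+ 6)^2 + (4.2890x+3.2110-5)^2 = 36
Expand to Ax^2 + Bx + C = 0, where b-k = -1.789
A = 1+m^2 = 19.395521
B = 2(m(b-k) - h) = 2(4.2890*(-1.789) + 6) = -3.346042
C = h^2 + (b-k)^2 - r^2 = 36 + 3.200521 - 36 = 3.200521
disc = B^2-4AC = 11.1960 - 248.3031 = -237.1071
disc < 0

0 intersection points


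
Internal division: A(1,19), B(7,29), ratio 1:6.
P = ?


Px = (1*7 + 6*1)/7 = 13/7 = 1.8571
Py = (1*29 + 6*19)/7 = 143/7 = 20.4286

P = (1.8571, 20.4286)


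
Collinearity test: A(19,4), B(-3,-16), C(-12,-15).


19*(-16+ 15) - 3*(-15-4) - 12*(4+ 16)
= -19 + 57 - 240 = -202

No, not collinear (determinant = -202)


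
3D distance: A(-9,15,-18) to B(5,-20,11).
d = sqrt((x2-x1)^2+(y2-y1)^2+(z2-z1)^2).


dx=14, dy=-35, dz=29
d = sqrt(196+1225+841) = sqrt(2262) = 47.5605

47.5605


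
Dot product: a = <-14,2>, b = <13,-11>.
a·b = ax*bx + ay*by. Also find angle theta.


a·b = -14*13 + 2*(-11) = -182 - 22 = -204
|a| = sqrt(196+4) = 14.1421
|b| = sqrt(169+121) = 17.0294
cos(theta) = -204/(sqrt(200)*sqrt(290)) = -204/sqrt(58000) = -0.847064
theta = arccos(-204/sqrt(58000)) = 147.8937 degrees

a·b = -204, theta = 147.8937 deg


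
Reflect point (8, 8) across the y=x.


Reflection rule for y=x: (y, x)
(8, 8) -> (8, 8)

(8, 8)


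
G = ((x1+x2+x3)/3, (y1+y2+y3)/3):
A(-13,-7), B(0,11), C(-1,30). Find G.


Gx = (-13+0- 1)/3 = -14/3 = -4.6667
Gy = (-7+11+30)/3 = 34/3 = 11.3333

G = (-4.6667, 11.3333)


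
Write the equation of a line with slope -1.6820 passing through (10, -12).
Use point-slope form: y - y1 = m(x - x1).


y + 12 = -1.6820(x - 10)
y = -1.6820x - 12 + 1.6820*10
y = -1.6820x + 4.8200

y = -1.6820x + 4.8200


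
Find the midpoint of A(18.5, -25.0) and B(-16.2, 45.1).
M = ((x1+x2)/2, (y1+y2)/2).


Mx = (18.5 - 16.2)/2 = 2.3/2 = 1.1500
My = (-25.0 + 45.1)/2 = 20.1/2 = 10.0500

(1.1500, 10.0500)


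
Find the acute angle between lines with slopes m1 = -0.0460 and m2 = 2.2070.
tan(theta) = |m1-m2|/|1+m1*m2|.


m1-m2 = -2.253
1+m1*m2 = 0.898478
tan(theta) = |-2.253/0.898478| = 2.507574
theta = arctan(|-2.253/0.898478|) = 68.2583 degrees (acute angle)

68.2583 degrees


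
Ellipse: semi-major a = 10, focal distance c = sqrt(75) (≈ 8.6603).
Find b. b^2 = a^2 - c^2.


b^2 = 10^2 - (sqrt(75))^2 = 100 - 75 = 25
b = sqrt(25) = 5

b = 5


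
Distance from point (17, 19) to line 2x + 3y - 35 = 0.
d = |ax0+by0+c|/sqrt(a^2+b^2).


|2*17 + 3*19 - 35| = |56| = 56
sqrt(4 + 9) = sqrt(13) = 3.6056
d = 56/sqrt(13) = 15.5316

15.5316


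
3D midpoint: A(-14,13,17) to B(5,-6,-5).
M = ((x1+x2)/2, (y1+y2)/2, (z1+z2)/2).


Mx = (-14+5)/2 = -4.5000
My = (13- 6)/2 = 3.5000
Mz = (17- 5)/2 = 6.0000

M = (-4.5000, 3.5000, 6.0000)


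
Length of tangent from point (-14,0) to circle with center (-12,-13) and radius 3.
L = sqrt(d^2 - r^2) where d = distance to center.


d = sqrt((-14+ 12)^2 + (0+ 13)^2) = sqrt(4+169) = 13.1529
L = sqrt(173.0000 - 9) = sqrt(164.0000) = 12.8062

12.8062


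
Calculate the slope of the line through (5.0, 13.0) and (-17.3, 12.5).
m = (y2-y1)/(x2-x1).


dy = 12.5 - 13.0 = -0.5
dx = -17.3 - 5.0 = -22.3
m = -0.5/(-22.3) = 0.0224

m = 0.0224


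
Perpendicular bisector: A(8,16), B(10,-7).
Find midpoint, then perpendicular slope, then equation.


Midpoint = (9, 4.5)
Slope of AB = dy/dx = -23/2 = -11.5000
Perp slope = -dx/dy = 2/23 = 0.0870
b = My - (perp slope)*Mx = 4.5 + (2*9)/(-23) = 4.5 - 0.7826 = 3.7174

y = 0.0870x + 3.7174


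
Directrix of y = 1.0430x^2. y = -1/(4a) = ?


a = 1.0430
1/(4a) = 0.2397
directrix: y = -0.2397 = -0.2397

y = -0.2397


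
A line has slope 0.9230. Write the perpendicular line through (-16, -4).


Perpendicular slope = -1/m1 = -1/0.9230 = -1.0834
b2 = y0 - m2*x0 = -4 - 16/0.9230 = -4 - 17.3348 = -21.3348

y = -1.0834x - 21.3348


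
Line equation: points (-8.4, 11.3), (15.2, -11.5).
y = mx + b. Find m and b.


m = (-22.8)/(23.6) = -0.9661
b = y1 - m*x1 = 11.3 - (-22.8*(-8.4))/(23.6) = 11.3 - 8.1153 = 3.1847

y = -0.9661x + 3.1847


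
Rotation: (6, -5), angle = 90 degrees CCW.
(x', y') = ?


cos(90) = 0, sin(90) = 1
x' = 6*0 + 5*1 = 5
y' = 6*1 - 5*0 = 6

(5, 6)


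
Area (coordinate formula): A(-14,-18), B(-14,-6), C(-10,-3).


-14*(-6+ 3) = 42
-14*(-3+ 18) = -210
-10*(-18+ 6) = 120
sum = -48
Area = |-48|/2 = 24.0000

24.0000 sq units


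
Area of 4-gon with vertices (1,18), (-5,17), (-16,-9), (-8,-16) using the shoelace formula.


sum(xi*y_{i+1}) = 1*17 - 5*(-9) - 16*(-16) - 8*18 = 174
sum(yi*x_{i+1}) = 18*(-5) + 17*(-16) - 9*(-8) - 16*1 = -306
Area = |174 + 306|/2 = 480/2 = 240.0000

240.0000 sq units


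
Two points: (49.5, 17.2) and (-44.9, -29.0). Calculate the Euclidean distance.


dx = -44.9 - 49.5 = -94.4
dy = -29.0 - 17.2 = -46.2
d = sqrt(8911.36 + 2134.44) = sqrt(11045.8) = 105.0990

105.0990


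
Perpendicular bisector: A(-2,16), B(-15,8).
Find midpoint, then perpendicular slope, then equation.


Midpoint = (-8.5, 12)
Slope of AB = dy/dx = -8/(-13) = 0.6154
Perp slope = -dx/dy = -13/8 = -1.6250
b = My - (perp slope)*Mx = 12 + (-13*(-8.5))/(-8) = 12 - 13.8125 = -1.8125

y = -1.6250x - 1.8125


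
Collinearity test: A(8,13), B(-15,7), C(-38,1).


8*(7-1) - 15*(1-13) - 38*(13-7)
= 48 + 180 - 228 = 0

Yes, collinear (determinant = 0)


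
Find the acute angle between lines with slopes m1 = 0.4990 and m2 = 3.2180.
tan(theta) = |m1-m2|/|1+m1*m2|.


m1-m2 = -2.719
1+m1*m2 = 2.605782
tan(theta) = |-2.719/2.605782| = 1.043449
theta = arctan(|-2.719/2.605782|) = 46.2181 degrees (acute angle)

46.2181 degrees


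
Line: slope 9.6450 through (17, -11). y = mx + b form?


y + 11 = 9.6450(x - 17)
y = 9.6450x - 11 - 9.6450*17
y = 9.6450x - 174.9650

y = 9.6450x - 174.9650


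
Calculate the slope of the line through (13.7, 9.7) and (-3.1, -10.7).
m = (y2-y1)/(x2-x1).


dy = -10.7 - 9.7 = -20.4
dx = -3.1 - 13.7 = -16.8
m = -20.4/(-16.8) = 1.2143

m = 1.2143


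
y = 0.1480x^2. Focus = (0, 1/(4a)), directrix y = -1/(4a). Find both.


a = 0.1480
1/(4a) = 1.6892
Focus = (0, 1.6892)
Directrix: y = -1.6892

Focus = (0, 1.6892), Directrix: y = -1.6892


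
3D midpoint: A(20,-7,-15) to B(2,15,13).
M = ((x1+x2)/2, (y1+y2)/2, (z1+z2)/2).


Mx = (20+2)/2 = 11.0000
My = (-7+15)/2 = 4.0000
Mz = (-15+13)/2 = -1.0000

M = (11.0000, 4.0000, -1.0000)


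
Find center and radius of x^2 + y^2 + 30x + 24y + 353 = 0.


h = -D/2 = -30/2 = -15
k = -E/2 = -24/2 = -12
r^2 = h^2 + k^2 - F = 225 + 144 - 353 = 16
r = 4

Center (-15, -12), radius = 4


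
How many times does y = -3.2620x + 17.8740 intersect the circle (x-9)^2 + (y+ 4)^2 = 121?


Substitute y = -3.2620x + 17.8740: (x-9)^2 + (-3.2620x+17.8740+ 4)^2 = 121
Expand to Ax^2 + Bx + C = 0, where b-k = 21.874
A = 1+m^2 = 11.640644
B = 2(m(b-k) - h) = 2(-3.2620*21.874 - 9) = -160.705976
C = h^2 + (b-k)^2 - r^2 = 81 + 478.471876 - 121 = 438.471876
disc = B^2-4AC = 25826.4107 - 20416.3801 = 5410.0306
disc > 0

2 intersection points


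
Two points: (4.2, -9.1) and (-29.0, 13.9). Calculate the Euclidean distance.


dx = -29.0 - 4.2 = -33.2
dy = 13.9 + 9.1 = 23.0
d = sqrt(1102.24 + 529.0) = sqrt(1631.24) = 40.3886

40.3886


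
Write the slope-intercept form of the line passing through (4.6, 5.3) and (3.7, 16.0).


m = (10.7)/(-0.9) = -11.8889
b = y1 - m*x1 = 5.3 - (10.7*4.6)/(-0.9) = 5.3 + 54.6889 = 59.9889

y = -11.8889x + 59.9889


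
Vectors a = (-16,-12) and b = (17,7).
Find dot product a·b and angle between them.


a·b = -16*17 - 12*7 = -272 - 84 = -356
|a| = sqrt(256+144) = 20.0000
|b| = sqrt(289+49) = 18.3848
cos(theta) = -356/(sqrt(400)*sqrt(338)) = -356/sqrt(135200) = -0.968192
theta = arccos(-356/sqrt(135200)) = 165.5102 degrees

a·b = -356, theta = 165.5102 deg


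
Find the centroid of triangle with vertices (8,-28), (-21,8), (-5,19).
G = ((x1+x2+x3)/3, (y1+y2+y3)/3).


Gx = (8- 21- 5)/3 = -18/3 = -6.0000
Gy = (-28+8+19)/3 = -1/3 = -0.3333

G = (-6.0000, -0.3333)


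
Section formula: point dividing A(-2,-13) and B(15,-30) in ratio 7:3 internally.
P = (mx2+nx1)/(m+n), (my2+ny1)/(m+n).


Px = (7*15 + 3*(-2))/10 = 99/10 = 9.9000
Py = (7*(-30) + 3*(-13))/10 = -249/10 = -24.9000

P = (9.9000, -24.9000)


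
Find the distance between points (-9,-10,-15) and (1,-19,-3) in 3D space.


dx=10, dy=-9, dz=12
d = sqrt(100+81+144) = sqrt(325) = 18.0278

18.0278


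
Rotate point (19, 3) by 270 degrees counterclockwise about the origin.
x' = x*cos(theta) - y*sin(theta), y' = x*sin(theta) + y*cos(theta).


cos(270) = 0, sin(270) = -1
x' = 19*0 - 3*(-1) = 3
y' = 19*(-1) + 3*0 = -19

(3, -19)


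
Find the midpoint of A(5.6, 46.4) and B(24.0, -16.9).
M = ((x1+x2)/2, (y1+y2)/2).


Mx = (5.6 + 24.0)/2 = 29.6/2 = 14.8000
My = (46.4 - 16.9)/2 = 29.5/2 = 14.7500

(14.8000, 14.7500)


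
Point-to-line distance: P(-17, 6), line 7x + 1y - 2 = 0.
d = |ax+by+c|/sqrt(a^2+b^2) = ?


|7*(-17) + 1*6 - 2| = |-115| = 115
sqrt(49 + 1) = sqrt(50) = 7.0711
d = 115/sqrt(50) = 16.2635

16.2635


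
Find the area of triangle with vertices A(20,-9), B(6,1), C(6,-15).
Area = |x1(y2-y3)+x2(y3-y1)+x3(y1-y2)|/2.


20*(1+ 15) = 320
6*(-15+ 9) = -36
6*(-9-1) = -60
sum = 224
Area = |224|/2 = 112.0000

112.0000 sq units


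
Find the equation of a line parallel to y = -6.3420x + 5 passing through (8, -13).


Parallel lines have equal slopes.
m2 = -6.3420
b2 = -13 + 6.3420*8 = 37.7360

y = -6.3420x + 37.7360


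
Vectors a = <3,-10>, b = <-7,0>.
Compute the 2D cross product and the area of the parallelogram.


cross = 3*0 + 10*(-7) = 0 - 70 = -70
Parallelogram area = |-70| = 70

cross = -70, parallelogram area = 70


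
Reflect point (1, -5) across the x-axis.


Reflection rule for x-axis: (x, -y)
(1, -5) -> (1, 5)

(1, 5)


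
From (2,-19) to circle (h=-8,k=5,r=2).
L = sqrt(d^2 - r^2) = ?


d = sqrt((2+ 8)^2 + (-19-5)^2) = sqrt(100+576) = 26.0000
L = sqrt(676.0000 - 4) = sqrt(672.0000) = 25.9230

25.9230


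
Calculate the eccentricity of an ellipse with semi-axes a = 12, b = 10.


c = sqrt(144-100) = sqrt(44) = 6.6332
e = c/a = sqrt(44)/12 = 0.5528

e = 0.5528


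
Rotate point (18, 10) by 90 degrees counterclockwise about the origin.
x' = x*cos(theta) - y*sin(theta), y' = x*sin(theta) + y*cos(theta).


cos(90) = 0, sin(90) = 1
x' = 18*0 - 10*1 = -10
y' = 18*1 + 10*0 = 18

(-10, 18)


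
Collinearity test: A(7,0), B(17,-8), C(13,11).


7*(-8-11) + 17*(11-0) + 13*(0+ 8)
= -133 + 187 + 104 = 158

No, not collinear (determinant = 158)


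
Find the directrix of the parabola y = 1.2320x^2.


a = 1.2320
1/(4a) = 0.2029
directrix: y = -0.2029 = -0.2029

y = -0.2029


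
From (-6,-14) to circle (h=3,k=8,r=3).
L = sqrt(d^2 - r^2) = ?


d = sqrt((-6-3)^2 + (-14-8)^2) = sqrt(81+484) = 23.7697
L = sqrt(565.0000 - 9) = sqrt(556.0000) = 23.5797

23.5797


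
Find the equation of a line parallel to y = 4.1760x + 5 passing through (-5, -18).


Parallel lines have equal slopes.
m2 = 4.1760
b2 = -18 - 4.1760*(-5) = 2.8800

y = 4.1760x + 2.8800


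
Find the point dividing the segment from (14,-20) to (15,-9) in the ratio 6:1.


Px = (6*15 + 1*14)/7 = 104/7 = 14.8571
Py = (6*(-9) + 1*(-20))/7 = -74/7 = -10.5714

P = (14.8571, -10.5714)


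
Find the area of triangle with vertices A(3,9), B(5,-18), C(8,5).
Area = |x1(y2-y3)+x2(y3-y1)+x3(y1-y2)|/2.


3*(-18-5) = -69
5*(5-9) = -20
8*(9+ 18) = 216
sum = 127
Area = |127|/2 = 63.5000

63.5000 sq units


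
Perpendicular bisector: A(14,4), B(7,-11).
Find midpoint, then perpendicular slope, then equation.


Midpoint = (10.5, -3.5)
Slope of AB = dy/dx = -15/(-7) = 2.1429
Perp slope = -dx/dy = -7/15 = -0.4667
b = My - (perp slope)*Mx = -3.5 + (-7*10.5)/(-15) = -3.5 + 4.9000 = 1.4000

y = -0.4667x + 1.4000


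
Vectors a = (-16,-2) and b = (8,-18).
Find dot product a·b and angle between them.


a·b = -16*8 - 2*(-18) = -128 + 36 = -92
|a| = sqrt(256+4) = 16.1245
|b| = sqrt(64+324) = 19.6977
cos(theta) = -92/(sqrt(260)*sqrt(388)) = -92/sqrt(100880) = -0.289658
theta = arccos(-92/sqrt(100880)) = 106.8375 degrees

a·b = -92, theta = 106.8375 deg


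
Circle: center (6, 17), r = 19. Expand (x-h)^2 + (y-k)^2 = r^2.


(x-6)^2 + (y-17)^2 = 19^2
D = -2h = -12, E = -2k = -34
F = h^2+k^2-r^2 = 36+289-361 = -36

x^2 + y^2 - 12x - 34y - 36 = 0


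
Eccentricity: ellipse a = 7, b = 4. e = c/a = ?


c = sqrt(49-16) = sqrt(33) = 5.7446
e = c/a = sqrt(33)/7 = 0.8207

e = 0.8207


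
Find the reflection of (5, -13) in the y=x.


Reflection rule for y=x: (y, x)
(5, -13) -> (-13, 5)

(-13, 5)


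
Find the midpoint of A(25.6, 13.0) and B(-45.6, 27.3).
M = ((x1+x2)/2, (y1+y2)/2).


Mx = (25.6 - 45.6)/2 = -20.0/2 = -10.0000
My = (13.0 + 27.3)/2 = 40.3/2 = 20.1500

(-10.0000, 20.1500)


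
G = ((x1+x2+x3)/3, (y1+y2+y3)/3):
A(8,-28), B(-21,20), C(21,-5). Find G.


Gx = (8- 21+21)/3 = 8/3 = 2.6667
Gy = (-28+20- 5)/3 = -13/3 = -4.3333

G = (2.6667, -4.3333)


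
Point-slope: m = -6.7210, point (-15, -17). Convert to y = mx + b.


y + 17 = -6.7210(x + 15)
y = -6.7210x - 17 + 6.7210*(-15)
y = -6.7210x - 117.8150

y = -6.7210x - 117.8150


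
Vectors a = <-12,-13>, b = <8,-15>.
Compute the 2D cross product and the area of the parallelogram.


cross = -12*(-15) + 13*8 = 180 + 104 = 284
Parallelogram area = |284| = 284

cross = 284, parallelogram area = 284


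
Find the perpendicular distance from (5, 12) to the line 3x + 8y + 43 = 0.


|3*5 + 8*12 + 43| = |154| = 154
sqrt(9 + 64) = sqrt(73) = 8.5440
d = 154/sqrt(73) = 18.0243

18.0243


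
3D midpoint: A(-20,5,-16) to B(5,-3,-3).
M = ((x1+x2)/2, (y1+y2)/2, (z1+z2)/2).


Mx = (-20+5)/2 = -7.5000
My = (5- 3)/2 = 1.0000
Mz = (-16- 3)/2 = -9.5000

M = (-7.5000, 1.0000, -9.5000)


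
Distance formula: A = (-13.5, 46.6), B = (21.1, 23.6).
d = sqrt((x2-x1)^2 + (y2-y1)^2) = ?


dx = 21.1 + 13.5 = 34.6
dy = 23.6 - 46.6 = -23.0
d = sqrt(1197.16 + 529.0) = sqrt(1726.16) = 41.5471

41.5471


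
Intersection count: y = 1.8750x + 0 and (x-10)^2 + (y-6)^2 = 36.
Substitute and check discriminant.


Substitute y = 1.8750x + 0: (x-10)^2 + (1.8750x+0-6)^2 = 36
Expand to Ax^2 + Bx + C = 0, where b-k = -6
A = 1+m^2 = 4.515625
B = 2(m(b-k) - h) = 2(1.8750*(-6) - 10) = -42.5
C = h^2 + (b-k)^2 - r^2 = 100 + 36 - 36 = 100
disc = B^2-4AC = 1806.2500 - 1806.2500 = 0
disc = 0

1 intersection point (tangent)


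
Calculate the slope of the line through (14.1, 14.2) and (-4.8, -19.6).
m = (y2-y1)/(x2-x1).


dy = -19.6 - 14.2 = -33.8
dx = -4.8 - 14.1 = -18.9
m = -33.8/(-18.9) = 1.7884

m = 1.7884


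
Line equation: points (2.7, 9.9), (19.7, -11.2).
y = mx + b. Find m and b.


m = (-21.1)/(17.0) = -1.2412
b = y1 - m*x1 = 9.9 - (-21.1*2.7)/(17.0) = 9.9 + 3.3512 = 13.2512

y = -1.2412x + 13.2512


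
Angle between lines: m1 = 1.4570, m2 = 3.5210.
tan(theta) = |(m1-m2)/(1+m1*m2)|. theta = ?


m1-m2 = -2.064
1+m1*m2 = 6.130097
tan(theta) = |-2.064/6.130097| = 0.336699
theta = arctan(|-2.064/6.130097|) = 18.6083 degrees (acute angle)

18.6083 degrees


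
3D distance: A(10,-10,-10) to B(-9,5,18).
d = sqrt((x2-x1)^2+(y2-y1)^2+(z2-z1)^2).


dx=-19, dy=15, dz=28
d = sqrt(361+225+784) = sqrt(1370) = 37.0135

37.0135


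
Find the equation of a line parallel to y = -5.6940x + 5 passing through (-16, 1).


Parallel lines have equal slopes.
m2 = -5.6940
b2 = 1 + 5.6940*(-16) = -90.1040

y = -5.6940x - 90.1040
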